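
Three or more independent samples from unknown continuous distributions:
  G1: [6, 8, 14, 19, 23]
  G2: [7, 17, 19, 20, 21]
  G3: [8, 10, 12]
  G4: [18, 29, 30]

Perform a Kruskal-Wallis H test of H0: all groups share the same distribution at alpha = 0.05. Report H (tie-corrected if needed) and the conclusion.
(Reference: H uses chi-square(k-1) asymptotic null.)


Step 1: Combine all N = 16 observations and assign midranks.
sorted (value, group, rank): (6,G1,1), (7,G2,2), (8,G1,3.5), (8,G3,3.5), (10,G3,5), (12,G3,6), (14,G1,7), (17,G2,8), (18,G4,9), (19,G1,10.5), (19,G2,10.5), (20,G2,12), (21,G2,13), (23,G1,14), (29,G4,15), (30,G4,16)
Step 2: Sum ranks within each group.
R_1 = 36 (n_1 = 5)
R_2 = 45.5 (n_2 = 5)
R_3 = 14.5 (n_3 = 3)
R_4 = 40 (n_4 = 3)
Step 3: H = 12/(N(N+1)) * sum(R_i^2/n_i) - 3(N+1)
     = 12/(16*17) * (36^2/5 + 45.5^2/5 + 14.5^2/3 + 40^2/3) - 3*17
     = 0.044118 * 1276.67 - 51
     = 5.323529.
Step 4: Ties present; correction factor C = 1 - 12/(16^3 - 16) = 0.997059. Corrected H = 5.323529 / 0.997059 = 5.339233.
Step 5: Under H0, H ~ chi^2(3); p-value = 0.148577.
Step 6: alpha = 0.05. fail to reject H0.

H = 5.3392, df = 3, p = 0.148577, fail to reject H0.


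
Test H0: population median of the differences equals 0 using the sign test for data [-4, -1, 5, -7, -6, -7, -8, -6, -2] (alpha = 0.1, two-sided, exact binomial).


Step 1: Discard zero differences. Original n = 9; n_eff = number of nonzero differences = 9.
Nonzero differences (with sign): -4, -1, +5, -7, -6, -7, -8, -6, -2
Step 2: Count signs: positive = 1, negative = 8.
Step 3: Under H0: P(positive) = 0.5, so the number of positives S ~ Bin(9, 0.5).
Step 4: Two-sided exact p-value = sum of Bin(9,0.5) probabilities at or below the observed probability = 0.039062.
Step 5: alpha = 0.1. reject H0.

n_eff = 9, pos = 1, neg = 8, p = 0.039062, reject H0.


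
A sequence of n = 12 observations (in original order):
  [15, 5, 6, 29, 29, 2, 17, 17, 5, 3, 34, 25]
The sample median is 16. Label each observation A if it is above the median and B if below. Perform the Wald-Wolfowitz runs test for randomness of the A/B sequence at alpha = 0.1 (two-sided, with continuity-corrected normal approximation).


Step 1: Compute median = 16; label A = above, B = below.
Labels in order: BBBAABAABBAA  (n_A = 6, n_B = 6)
Step 2: Count runs R = 6.
Step 3: Under H0 (random ordering), E[R] = 2*n_A*n_B/(n_A+n_B) + 1 = 2*6*6/12 + 1 = 7.0000.
        Var[R] = 2*n_A*n_B*(2*n_A*n_B - n_A - n_B) / ((n_A+n_B)^2 * (n_A+n_B-1)) = 4320/1584 = 2.7273.
        SD[R] = 1.6514.
Step 4: Continuity-corrected z = (R + 0.5 - E[R]) / SD[R] = (6 + 0.5 - 7.0000) / 1.6514 = -0.3028.
Step 5: Two-sided p-value via normal approximation = 2*(1 - Phi(|z|)) = 0.762069.
Step 6: alpha = 0.1. fail to reject H0.

R = 6, z = -0.3028, p = 0.762069, fail to reject H0.


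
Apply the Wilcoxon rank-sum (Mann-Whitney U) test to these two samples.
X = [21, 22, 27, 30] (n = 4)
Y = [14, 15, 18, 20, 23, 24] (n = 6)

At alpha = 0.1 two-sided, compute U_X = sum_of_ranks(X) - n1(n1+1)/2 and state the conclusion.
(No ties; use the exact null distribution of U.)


Step 1: Combine and sort all 10 observations; assign midranks.
sorted (value, group): (14,Y), (15,Y), (18,Y), (20,Y), (21,X), (22,X), (23,Y), (24,Y), (27,X), (30,X)
ranks: 14->1, 15->2, 18->3, 20->4, 21->5, 22->6, 23->7, 24->8, 27->9, 30->10
Step 2: Rank sum for X: R1 = 5 + 6 + 9 + 10 = 30.
Step 3: U_X = R1 - n1(n1+1)/2 = 30 - 4*5/2 = 30 - 10 = 20.
       U_Y = n1*n2 - U_X = 24 - 20 = 4.
Step 4: No ties, so the exact null distribution of U (based on enumerating the C(10,4) = 210 equally likely rank assignments) gives the two-sided p-value.
Step 5: p-value = 0.114286; compare to alpha = 0.1. fail to reject H0.

U_X = 20, p = 0.114286, fail to reject H0 at alpha = 0.1.


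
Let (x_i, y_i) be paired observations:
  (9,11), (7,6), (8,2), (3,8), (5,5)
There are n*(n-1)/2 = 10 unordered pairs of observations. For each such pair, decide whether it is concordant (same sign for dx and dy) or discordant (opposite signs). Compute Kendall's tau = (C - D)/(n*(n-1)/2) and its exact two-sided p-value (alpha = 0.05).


Step 1: Enumerate the 10 unordered pairs (i,j) with i<j and classify each by sign(x_j-x_i) * sign(y_j-y_i).
  (1,2):dx=-2,dy=-5->C; (1,3):dx=-1,dy=-9->C; (1,4):dx=-6,dy=-3->C; (1,5):dx=-4,dy=-6->C
  (2,3):dx=+1,dy=-4->D; (2,4):dx=-4,dy=+2->D; (2,5):dx=-2,dy=-1->C; (3,4):dx=-5,dy=+6->D
  (3,5):dx=-3,dy=+3->D; (4,5):dx=+2,dy=-3->D
Step 2: C = 5, D = 5, total pairs = 10.
Step 3: tau = (C - D)/(n(n-1)/2) = (5 - 5)/10 = 0.000000.
Step 4: Exact two-sided p-value (enumerate n! = 120 permutations of y under H0): p = 1.000000.
Step 5: alpha = 0.05. fail to reject H0.

tau_b = 0.0000 (C=5, D=5), p = 1.000000, fail to reject H0.


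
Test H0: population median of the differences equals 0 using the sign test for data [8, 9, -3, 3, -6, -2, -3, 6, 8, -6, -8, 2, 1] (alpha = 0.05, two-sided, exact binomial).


Step 1: Discard zero differences. Original n = 13; n_eff = number of nonzero differences = 13.
Nonzero differences (with sign): +8, +9, -3, +3, -6, -2, -3, +6, +8, -6, -8, +2, +1
Step 2: Count signs: positive = 7, negative = 6.
Step 3: Under H0: P(positive) = 0.5, so the number of positives S ~ Bin(13, 0.5).
Step 4: Two-sided exact p-value = sum of Bin(13,0.5) probabilities at or below the observed probability = 1.000000.
Step 5: alpha = 0.05. fail to reject H0.

n_eff = 13, pos = 7, neg = 6, p = 1.000000, fail to reject H0.


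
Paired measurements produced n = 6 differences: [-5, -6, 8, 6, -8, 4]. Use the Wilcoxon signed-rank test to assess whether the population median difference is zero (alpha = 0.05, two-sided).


Step 1: Drop any zero differences (none here) and take |d_i|.
|d| = [5, 6, 8, 6, 8, 4]
Step 2: Midrank |d_i| (ties get averaged ranks).
ranks: |5|->2, |6|->3.5, |8|->5.5, |6|->3.5, |8|->5.5, |4|->1
Step 3: Attach original signs; sum ranks with positive sign and with negative sign.
W+ = 5.5 + 3.5 + 1 = 10
W- = 2 + 3.5 + 5.5 = 11
(Check: W+ + W- = 21 should equal n(n+1)/2 = 21.)
Step 4: Test statistic W = min(W+, W-) = 10.
Step 5: Ties in |d|, so use the tie-corrected normal approximation.
        E[W] = n(n+1)/4 = 6*7/4 = 10.5.
        Tie groups: |d|=6 (t=2), |d|=8 (t=2); sum(t^3 - t) = 12.
        Var[W] = n(n+1)(2n+1)/24 - sum(t^3-t)/48 = 546/24 - 12/48 = 22.5.
        z = (W - E[W]) / sqrt(Var[W]) = (10 - 10.5) / 4.7434 = -0.1054.
        Two-sided p = 2*Phi(z) = 0.916051.
Step 6: alpha = 0.05. fail to reject H0.

W+ = 10, W- = 11, W = min = 10, p = 0.916051, fail to reject H0.


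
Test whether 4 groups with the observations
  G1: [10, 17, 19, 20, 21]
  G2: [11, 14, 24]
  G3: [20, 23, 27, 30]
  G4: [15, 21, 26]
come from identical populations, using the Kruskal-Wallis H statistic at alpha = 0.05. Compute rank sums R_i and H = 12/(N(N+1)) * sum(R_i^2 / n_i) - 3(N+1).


Step 1: Combine all N = 15 observations and assign midranks.
sorted (value, group, rank): (10,G1,1), (11,G2,2), (14,G2,3), (15,G4,4), (17,G1,5), (19,G1,6), (20,G1,7.5), (20,G3,7.5), (21,G1,9.5), (21,G4,9.5), (23,G3,11), (24,G2,12), (26,G4,13), (27,G3,14), (30,G3,15)
Step 2: Sum ranks within each group.
R_1 = 29 (n_1 = 5)
R_2 = 17 (n_2 = 3)
R_3 = 47.5 (n_3 = 4)
R_4 = 26.5 (n_4 = 3)
Step 3: H = 12/(N(N+1)) * sum(R_i^2/n_i) - 3(N+1)
     = 12/(15*16) * (29^2/5 + 17^2/3 + 47.5^2/4 + 26.5^2/3) - 3*16
     = 0.050000 * 1062.68 - 48
     = 5.133958.
Step 4: Ties present; correction factor C = 1 - 12/(15^3 - 15) = 0.996429. Corrected H = 5.133958 / 0.996429 = 5.152360.
Step 5: Under H0, H ~ chi^2(3); p-value = 0.160975.
Step 6: alpha = 0.05. fail to reject H0.

H = 5.1524, df = 3, p = 0.160975, fail to reject H0.


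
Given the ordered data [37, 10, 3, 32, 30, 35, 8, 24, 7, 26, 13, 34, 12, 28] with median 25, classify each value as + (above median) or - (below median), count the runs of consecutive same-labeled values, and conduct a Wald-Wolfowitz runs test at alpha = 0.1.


Step 1: Compute median = 25; label A = above, B = below.
Labels in order: ABBAAABBBABABA  (n_A = 7, n_B = 7)
Step 2: Count runs R = 9.
Step 3: Under H0 (random ordering), E[R] = 2*n_A*n_B/(n_A+n_B) + 1 = 2*7*7/14 + 1 = 8.0000.
        Var[R] = 2*n_A*n_B*(2*n_A*n_B - n_A - n_B) / ((n_A+n_B)^2 * (n_A+n_B-1)) = 8232/2548 = 3.2308.
        SD[R] = 1.7974.
Step 4: Continuity-corrected z = (R - 0.5 - E[R]) / SD[R] = (9 - 0.5 - 8.0000) / 1.7974 = 0.2782.
Step 5: Two-sided p-value via normal approximation = 2*(1 - Phi(|z|)) = 0.780879.
Step 6: alpha = 0.1. fail to reject H0.

R = 9, z = 0.2782, p = 0.780879, fail to reject H0.


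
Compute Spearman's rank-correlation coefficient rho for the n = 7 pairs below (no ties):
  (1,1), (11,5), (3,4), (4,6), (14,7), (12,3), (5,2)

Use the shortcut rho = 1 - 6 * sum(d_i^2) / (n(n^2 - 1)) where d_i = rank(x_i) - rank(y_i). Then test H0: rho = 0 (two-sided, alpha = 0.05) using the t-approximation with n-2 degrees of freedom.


Step 1: Rank x and y separately (midranks; no ties here).
rank(x): 1->1, 11->5, 3->2, 4->3, 14->7, 12->6, 5->4
rank(y): 1->1, 5->5, 4->4, 6->6, 7->7, 3->3, 2->2
Step 2: d_i = R_x(i) - R_y(i); compute d_i^2.
  (1-1)^2=0, (5-5)^2=0, (2-4)^2=4, (3-6)^2=9, (7-7)^2=0, (6-3)^2=9, (4-2)^2=4
sum(d^2) = 26.
Step 3: rho = 1 - 6*26 / (7*(7^2 - 1)) = 1 - 156/336 = 0.535714.
Step 4: Under H0, t = rho * sqrt((n-2)/(1-rho^2)) = 1.4186 ~ t(5).
Step 5: Two-sided p-value from the t-distribution with 5 df = 0.215217.
Step 6: alpha = 0.05. fail to reject H0.

rho = 0.5357, p = 0.215217, fail to reject H0 at alpha = 0.05.


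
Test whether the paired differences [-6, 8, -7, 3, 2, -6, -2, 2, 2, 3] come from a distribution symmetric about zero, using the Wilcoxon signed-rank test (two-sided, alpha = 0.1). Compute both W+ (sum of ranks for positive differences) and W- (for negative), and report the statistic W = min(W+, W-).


Step 1: Drop any zero differences (none here) and take |d_i|.
|d| = [6, 8, 7, 3, 2, 6, 2, 2, 2, 3]
Step 2: Midrank |d_i| (ties get averaged ranks).
ranks: |6|->7.5, |8|->10, |7|->9, |3|->5.5, |2|->2.5, |6|->7.5, |2|->2.5, |2|->2.5, |2|->2.5, |3|->5.5
Step 3: Attach original signs; sum ranks with positive sign and with negative sign.
W+ = 10 + 5.5 + 2.5 + 2.5 + 2.5 + 5.5 = 28.5
W- = 7.5 + 9 + 7.5 + 2.5 = 26.5
(Check: W+ + W- = 55 should equal n(n+1)/2 = 55.)
Step 4: Test statistic W = min(W+, W-) = 26.5.
Step 5: Ties in |d|, so use the tie-corrected normal approximation.
        E[W] = n(n+1)/4 = 10*11/4 = 27.5.
        Tie groups: |d|=2 (t=4), |d|=3 (t=2), |d|=6 (t=2); sum(t^3 - t) = 72.
        Var[W] = n(n+1)(2n+1)/24 - sum(t^3-t)/48 = 2310/24 - 72/48 = 94.75.
        z = (W - E[W]) / sqrt(Var[W]) = (26.5 - 27.5) / 9.7340 = -0.1027.
        Two-sided p = 2*Phi(z) = 0.918175.
Step 6: alpha = 0.1. fail to reject H0.

W+ = 28.5, W- = 26.5, W = min = 26.5, p = 0.918175, fail to reject H0.


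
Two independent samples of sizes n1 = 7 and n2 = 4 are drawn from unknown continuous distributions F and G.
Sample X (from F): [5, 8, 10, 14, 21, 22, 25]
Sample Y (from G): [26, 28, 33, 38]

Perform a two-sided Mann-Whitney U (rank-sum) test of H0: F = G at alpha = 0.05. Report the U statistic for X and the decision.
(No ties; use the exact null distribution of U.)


Step 1: Combine and sort all 11 observations; assign midranks.
sorted (value, group): (5,X), (8,X), (10,X), (14,X), (21,X), (22,X), (25,X), (26,Y), (28,Y), (33,Y), (38,Y)
ranks: 5->1, 8->2, 10->3, 14->4, 21->5, 22->6, 25->7, 26->8, 28->9, 33->10, 38->11
Step 2: Rank sum for X: R1 = 1 + 2 + 3 + 4 + 5 + 6 + 7 = 28.
Step 3: U_X = R1 - n1(n1+1)/2 = 28 - 7*8/2 = 28 - 28 = 0.
       U_Y = n1*n2 - U_X = 28 - 0 = 28.
Step 4: No ties, so the exact null distribution of U (based on enumerating the C(11,7) = 330 equally likely rank assignments) gives the two-sided p-value.
Step 5: p-value = 0.006061; compare to alpha = 0.05. reject H0.

U_X = 0, p = 0.006061, reject H0 at alpha = 0.05.


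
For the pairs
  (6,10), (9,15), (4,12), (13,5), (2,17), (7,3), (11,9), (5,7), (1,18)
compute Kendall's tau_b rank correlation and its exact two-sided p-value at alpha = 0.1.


Step 1: Enumerate the 36 unordered pairs (i,j) with i<j and classify each by sign(x_j-x_i) * sign(y_j-y_i).
  (1,2):dx=+3,dy=+5->C; (1,3):dx=-2,dy=+2->D; (1,4):dx=+7,dy=-5->D; (1,5):dx=-4,dy=+7->D
  (1,6):dx=+1,dy=-7->D; (1,7):dx=+5,dy=-1->D; (1,8):dx=-1,dy=-3->C; (1,9):dx=-5,dy=+8->D
  (2,3):dx=-5,dy=-3->C; (2,4):dx=+4,dy=-10->D; (2,5):dx=-7,dy=+2->D; (2,6):dx=-2,dy=-12->C
  (2,7):dx=+2,dy=-6->D; (2,8):dx=-4,dy=-8->C; (2,9):dx=-8,dy=+3->D; (3,4):dx=+9,dy=-7->D
  (3,5):dx=-2,dy=+5->D; (3,6):dx=+3,dy=-9->D; (3,7):dx=+7,dy=-3->D; (3,8):dx=+1,dy=-5->D
  (3,9):dx=-3,dy=+6->D; (4,5):dx=-11,dy=+12->D; (4,6):dx=-6,dy=-2->C; (4,7):dx=-2,dy=+4->D
  (4,8):dx=-8,dy=+2->D; (4,9):dx=-12,dy=+13->D; (5,6):dx=+5,dy=-14->D; (5,7):dx=+9,dy=-8->D
  (5,8):dx=+3,dy=-10->D; (5,9):dx=-1,dy=+1->D; (6,7):dx=+4,dy=+6->C; (6,8):dx=-2,dy=+4->D
  (6,9):dx=-6,dy=+15->D; (7,8):dx=-6,dy=-2->C; (7,9):dx=-10,dy=+9->D; (8,9):dx=-4,dy=+11->D
Step 2: C = 8, D = 28, total pairs = 36.
Step 3: tau = (C - D)/(n(n-1)/2) = (8 - 28)/36 = -0.555556.
Step 4: Exact two-sided p-value (enumerate n! = 362880 permutations of y under H0): p = 0.044615.
Step 5: alpha = 0.1. reject H0.

tau_b = -0.5556 (C=8, D=28), p = 0.044615, reject H0.


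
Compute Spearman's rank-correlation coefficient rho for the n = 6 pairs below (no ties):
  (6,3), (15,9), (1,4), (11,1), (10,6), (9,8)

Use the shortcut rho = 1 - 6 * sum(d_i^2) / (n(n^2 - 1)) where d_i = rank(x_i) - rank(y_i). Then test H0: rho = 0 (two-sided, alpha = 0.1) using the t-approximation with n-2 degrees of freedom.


Step 1: Rank x and y separately (midranks; no ties here).
rank(x): 6->2, 15->6, 1->1, 11->5, 10->4, 9->3
rank(y): 3->2, 9->6, 4->3, 1->1, 6->4, 8->5
Step 2: d_i = R_x(i) - R_y(i); compute d_i^2.
  (2-2)^2=0, (6-6)^2=0, (1-3)^2=4, (5-1)^2=16, (4-4)^2=0, (3-5)^2=4
sum(d^2) = 24.
Step 3: rho = 1 - 6*24 / (6*(6^2 - 1)) = 1 - 144/210 = 0.314286.
Step 4: Under H0, t = rho * sqrt((n-2)/(1-rho^2)) = 0.6621 ~ t(4).
Step 5: Two-sided p-value from the t-distribution with 4 df = 0.544093.
Step 6: alpha = 0.1. fail to reject H0.

rho = 0.3143, p = 0.544093, fail to reject H0 at alpha = 0.1.


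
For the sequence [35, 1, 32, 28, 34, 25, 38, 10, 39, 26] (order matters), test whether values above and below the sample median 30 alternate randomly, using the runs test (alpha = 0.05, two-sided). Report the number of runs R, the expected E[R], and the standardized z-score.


Step 1: Compute median = 30; label A = above, B = below.
Labels in order: ABABABABAB  (n_A = 5, n_B = 5)
Step 2: Count runs R = 10.
Step 3: Under H0 (random ordering), E[R] = 2*n_A*n_B/(n_A+n_B) + 1 = 2*5*5/10 + 1 = 6.0000.
        Var[R] = 2*n_A*n_B*(2*n_A*n_B - n_A - n_B) / ((n_A+n_B)^2 * (n_A+n_B-1)) = 2000/900 = 2.2222.
        SD[R] = 1.4907.
Step 4: Continuity-corrected z = (R - 0.5 - E[R]) / SD[R] = (10 - 0.5 - 6.0000) / 1.4907 = 2.3479.
Step 5: Two-sided p-value via normal approximation = 2*(1 - Phi(|z|)) = 0.018881.
Step 6: alpha = 0.05. reject H0.

R = 10, z = 2.3479, p = 0.018881, reject H0.


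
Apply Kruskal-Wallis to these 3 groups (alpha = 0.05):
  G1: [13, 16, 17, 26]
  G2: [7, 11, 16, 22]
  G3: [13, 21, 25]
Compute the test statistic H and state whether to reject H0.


Step 1: Combine all N = 11 observations and assign midranks.
sorted (value, group, rank): (7,G2,1), (11,G2,2), (13,G1,3.5), (13,G3,3.5), (16,G1,5.5), (16,G2,5.5), (17,G1,7), (21,G3,8), (22,G2,9), (25,G3,10), (26,G1,11)
Step 2: Sum ranks within each group.
R_1 = 27 (n_1 = 4)
R_2 = 17.5 (n_2 = 4)
R_3 = 21.5 (n_3 = 3)
Step 3: H = 12/(N(N+1)) * sum(R_i^2/n_i) - 3(N+1)
     = 12/(11*12) * (27^2/4 + 17.5^2/4 + 21.5^2/3) - 3*12
     = 0.090909 * 412.896 - 36
     = 1.535985.
Step 4: Ties present; correction factor C = 1 - 12/(11^3 - 11) = 0.990909. Corrected H = 1.535985 / 0.990909 = 1.550076.
Step 5: Under H0, H ~ chi^2(2); p-value = 0.460686.
Step 6: alpha = 0.05. fail to reject H0.

H = 1.5501, df = 2, p = 0.460686, fail to reject H0.


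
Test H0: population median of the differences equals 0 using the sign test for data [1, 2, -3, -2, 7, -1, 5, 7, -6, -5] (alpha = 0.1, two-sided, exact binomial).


Step 1: Discard zero differences. Original n = 10; n_eff = number of nonzero differences = 10.
Nonzero differences (with sign): +1, +2, -3, -2, +7, -1, +5, +7, -6, -5
Step 2: Count signs: positive = 5, negative = 5.
Step 3: Under H0: P(positive) = 0.5, so the number of positives S ~ Bin(10, 0.5).
Step 4: Two-sided exact p-value = sum of Bin(10,0.5) probabilities at or below the observed probability = 1.000000.
Step 5: alpha = 0.1. fail to reject H0.

n_eff = 10, pos = 5, neg = 5, p = 1.000000, fail to reject H0.


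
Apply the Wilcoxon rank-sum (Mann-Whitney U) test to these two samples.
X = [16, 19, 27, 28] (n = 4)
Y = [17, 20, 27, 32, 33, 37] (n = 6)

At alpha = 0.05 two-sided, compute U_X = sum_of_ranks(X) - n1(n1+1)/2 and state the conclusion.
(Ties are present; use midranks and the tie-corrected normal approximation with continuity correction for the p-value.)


Step 1: Combine and sort all 10 observations; assign midranks.
sorted (value, group): (16,X), (17,Y), (19,X), (20,Y), (27,X), (27,Y), (28,X), (32,Y), (33,Y), (37,Y)
ranks: 16->1, 17->2, 19->3, 20->4, 27->5.5, 27->5.5, 28->7, 32->8, 33->9, 37->10
Step 2: Rank sum for X: R1 = 1 + 3 + 5.5 + 7 = 16.5.
Step 3: U_X = R1 - n1(n1+1)/2 = 16.5 - 4*5/2 = 16.5 - 10 = 6.5.
       U_Y = n1*n2 - U_X = 24 - 6.5 = 17.5.
Step 4: Ties are present, so use the tie-corrected normal approximation (with continuity correction) for the p-value.
Step 5: p-value = 0.284958; compare to alpha = 0.05. fail to reject H0.

U_X = 6.5, p = 0.284958, fail to reject H0 at alpha = 0.05.


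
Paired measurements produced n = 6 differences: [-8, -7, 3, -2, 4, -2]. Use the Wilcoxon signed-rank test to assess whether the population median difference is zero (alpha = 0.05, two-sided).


Step 1: Drop any zero differences (none here) and take |d_i|.
|d| = [8, 7, 3, 2, 4, 2]
Step 2: Midrank |d_i| (ties get averaged ranks).
ranks: |8|->6, |7|->5, |3|->3, |2|->1.5, |4|->4, |2|->1.5
Step 3: Attach original signs; sum ranks with positive sign and with negative sign.
W+ = 3 + 4 = 7
W- = 6 + 5 + 1.5 + 1.5 = 14
(Check: W+ + W- = 21 should equal n(n+1)/2 = 21.)
Step 4: Test statistic W = min(W+, W-) = 7.
Step 5: Ties in |d|, so use the tie-corrected normal approximation.
        E[W] = n(n+1)/4 = 6*7/4 = 10.5.
        Tie groups: |d|=2 (t=2); sum(t^3 - t) = 6.
        Var[W] = n(n+1)(2n+1)/24 - sum(t^3-t)/48 = 546/24 - 6/48 = 22.625.
        z = (W - E[W]) / sqrt(Var[W]) = (7 - 10.5) / 4.7566 = -0.7358.
        Two-sided p = 2*Phi(z) = 0.461838.
Step 6: alpha = 0.05. fail to reject H0.

W+ = 7, W- = 14, W = min = 7, p = 0.461838, fail to reject H0.


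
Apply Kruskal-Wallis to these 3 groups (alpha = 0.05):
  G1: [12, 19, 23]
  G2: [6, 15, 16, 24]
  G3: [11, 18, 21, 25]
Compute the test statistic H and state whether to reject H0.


Step 1: Combine all N = 11 observations and assign midranks.
sorted (value, group, rank): (6,G2,1), (11,G3,2), (12,G1,3), (15,G2,4), (16,G2,5), (18,G3,6), (19,G1,7), (21,G3,8), (23,G1,9), (24,G2,10), (25,G3,11)
Step 2: Sum ranks within each group.
R_1 = 19 (n_1 = 3)
R_2 = 20 (n_2 = 4)
R_3 = 27 (n_3 = 4)
Step 3: H = 12/(N(N+1)) * sum(R_i^2/n_i) - 3(N+1)
     = 12/(11*12) * (19^2/3 + 20^2/4 + 27^2/4) - 3*12
     = 0.090909 * 402.583 - 36
     = 0.598485.
Step 4: No ties, so H is used without correction.
Step 5: Under H0, H ~ chi^2(2); p-value = 0.741380.
Step 6: alpha = 0.05. fail to reject H0.

H = 0.5985, df = 2, p = 0.741380, fail to reject H0.


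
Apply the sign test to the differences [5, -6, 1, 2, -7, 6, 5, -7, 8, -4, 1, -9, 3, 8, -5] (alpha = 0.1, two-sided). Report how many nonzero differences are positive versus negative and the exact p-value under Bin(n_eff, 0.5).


Step 1: Discard zero differences. Original n = 15; n_eff = number of nonzero differences = 15.
Nonzero differences (with sign): +5, -6, +1, +2, -7, +6, +5, -7, +8, -4, +1, -9, +3, +8, -5
Step 2: Count signs: positive = 9, negative = 6.
Step 3: Under H0: P(positive) = 0.5, so the number of positives S ~ Bin(15, 0.5).
Step 4: Two-sided exact p-value = sum of Bin(15,0.5) probabilities at or below the observed probability = 0.607239.
Step 5: alpha = 0.1. fail to reject H0.

n_eff = 15, pos = 9, neg = 6, p = 0.607239, fail to reject H0.


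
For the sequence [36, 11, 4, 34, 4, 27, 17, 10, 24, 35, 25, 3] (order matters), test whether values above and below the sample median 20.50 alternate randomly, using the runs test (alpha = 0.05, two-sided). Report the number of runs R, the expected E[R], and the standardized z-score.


Step 1: Compute median = 20.50; label A = above, B = below.
Labels in order: ABBABABBAAAB  (n_A = 6, n_B = 6)
Step 2: Count runs R = 8.
Step 3: Under H0 (random ordering), E[R] = 2*n_A*n_B/(n_A+n_B) + 1 = 2*6*6/12 + 1 = 7.0000.
        Var[R] = 2*n_A*n_B*(2*n_A*n_B - n_A - n_B) / ((n_A+n_B)^2 * (n_A+n_B-1)) = 4320/1584 = 2.7273.
        SD[R] = 1.6514.
Step 4: Continuity-corrected z = (R - 0.5 - E[R]) / SD[R] = (8 - 0.5 - 7.0000) / 1.6514 = 0.3028.
Step 5: Two-sided p-value via normal approximation = 2*(1 - Phi(|z|)) = 0.762069.
Step 6: alpha = 0.05. fail to reject H0.

R = 8, z = 0.3028, p = 0.762069, fail to reject H0.


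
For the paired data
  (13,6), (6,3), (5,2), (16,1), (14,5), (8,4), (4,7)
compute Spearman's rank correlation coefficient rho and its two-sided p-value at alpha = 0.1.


Step 1: Rank x and y separately (midranks; no ties here).
rank(x): 13->5, 6->3, 5->2, 16->7, 14->6, 8->4, 4->1
rank(y): 6->6, 3->3, 2->2, 1->1, 5->5, 4->4, 7->7
Step 2: d_i = R_x(i) - R_y(i); compute d_i^2.
  (5-6)^2=1, (3-3)^2=0, (2-2)^2=0, (7-1)^2=36, (6-5)^2=1, (4-4)^2=0, (1-7)^2=36
sum(d^2) = 74.
Step 3: rho = 1 - 6*74 / (7*(7^2 - 1)) = 1 - 444/336 = -0.321429.
Step 4: Under H0, t = rho * sqrt((n-2)/(1-rho^2)) = -0.7590 ~ t(5).
Step 5: Two-sided p-value from the t-distribution with 5 df = 0.482072.
Step 6: alpha = 0.1. fail to reject H0.

rho = -0.3214, p = 0.482072, fail to reject H0 at alpha = 0.1.


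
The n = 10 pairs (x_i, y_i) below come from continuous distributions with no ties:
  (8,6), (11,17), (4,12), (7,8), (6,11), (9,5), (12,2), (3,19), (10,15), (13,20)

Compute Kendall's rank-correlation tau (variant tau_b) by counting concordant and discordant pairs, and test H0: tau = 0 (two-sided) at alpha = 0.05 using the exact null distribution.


Step 1: Enumerate the 45 unordered pairs (i,j) with i<j and classify each by sign(x_j-x_i) * sign(y_j-y_i).
  (1,2):dx=+3,dy=+11->C; (1,3):dx=-4,dy=+6->D; (1,4):dx=-1,dy=+2->D; (1,5):dx=-2,dy=+5->D
  (1,6):dx=+1,dy=-1->D; (1,7):dx=+4,dy=-4->D; (1,8):dx=-5,dy=+13->D; (1,9):dx=+2,dy=+9->C
  (1,10):dx=+5,dy=+14->C; (2,3):dx=-7,dy=-5->C; (2,4):dx=-4,dy=-9->C; (2,5):dx=-5,dy=-6->C
  (2,6):dx=-2,dy=-12->C; (2,7):dx=+1,dy=-15->D; (2,8):dx=-8,dy=+2->D; (2,9):dx=-1,dy=-2->C
  (2,10):dx=+2,dy=+3->C; (3,4):dx=+3,dy=-4->D; (3,5):dx=+2,dy=-1->D; (3,6):dx=+5,dy=-7->D
  (3,7):dx=+8,dy=-10->D; (3,8):dx=-1,dy=+7->D; (3,9):dx=+6,dy=+3->C; (3,10):dx=+9,dy=+8->C
  (4,5):dx=-1,dy=+3->D; (4,6):dx=+2,dy=-3->D; (4,7):dx=+5,dy=-6->D; (4,8):dx=-4,dy=+11->D
  (4,9):dx=+3,dy=+7->C; (4,10):dx=+6,dy=+12->C; (5,6):dx=+3,dy=-6->D; (5,7):dx=+6,dy=-9->D
  (5,8):dx=-3,dy=+8->D; (5,9):dx=+4,dy=+4->C; (5,10):dx=+7,dy=+9->C; (6,7):dx=+3,dy=-3->D
  (6,8):dx=-6,dy=+14->D; (6,9):dx=+1,dy=+10->C; (6,10):dx=+4,dy=+15->C; (7,8):dx=-9,dy=+17->D
  (7,9):dx=-2,dy=+13->D; (7,10):dx=+1,dy=+18->C; (8,9):dx=+7,dy=-4->D; (8,10):dx=+10,dy=+1->C
  (9,10):dx=+3,dy=+5->C
Step 2: C = 20, D = 25, total pairs = 45.
Step 3: tau = (C - D)/(n(n-1)/2) = (20 - 25)/45 = -0.111111.
Step 4: Exact two-sided p-value (enumerate n! = 3628800 permutations of y under H0): p = 0.727490.
Step 5: alpha = 0.05. fail to reject H0.

tau_b = -0.1111 (C=20, D=25), p = 0.727490, fail to reject H0.


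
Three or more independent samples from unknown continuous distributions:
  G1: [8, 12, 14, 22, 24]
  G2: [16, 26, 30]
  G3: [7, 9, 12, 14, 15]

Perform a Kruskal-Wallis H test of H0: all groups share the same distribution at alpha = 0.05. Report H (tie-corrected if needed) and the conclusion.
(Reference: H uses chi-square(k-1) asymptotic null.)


Step 1: Combine all N = 13 observations and assign midranks.
sorted (value, group, rank): (7,G3,1), (8,G1,2), (9,G3,3), (12,G1,4.5), (12,G3,4.5), (14,G1,6.5), (14,G3,6.5), (15,G3,8), (16,G2,9), (22,G1,10), (24,G1,11), (26,G2,12), (30,G2,13)
Step 2: Sum ranks within each group.
R_1 = 34 (n_1 = 5)
R_2 = 34 (n_2 = 3)
R_3 = 23 (n_3 = 5)
Step 3: H = 12/(N(N+1)) * sum(R_i^2/n_i) - 3(N+1)
     = 12/(13*14) * (34^2/5 + 34^2/3 + 23^2/5) - 3*14
     = 0.065934 * 722.333 - 42
     = 5.626374.
Step 4: Ties present; correction factor C = 1 - 12/(13^3 - 13) = 0.994505. Corrected H = 5.626374 / 0.994505 = 5.657459.
Step 5: Under H0, H ~ chi^2(2); p-value = 0.059088.
Step 6: alpha = 0.05. fail to reject H0.

H = 5.6575, df = 2, p = 0.059088, fail to reject H0.


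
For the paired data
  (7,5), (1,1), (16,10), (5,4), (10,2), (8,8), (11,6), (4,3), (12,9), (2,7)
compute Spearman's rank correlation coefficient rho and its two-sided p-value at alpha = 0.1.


Step 1: Rank x and y separately (midranks; no ties here).
rank(x): 7->5, 1->1, 16->10, 5->4, 10->7, 8->6, 11->8, 4->3, 12->9, 2->2
rank(y): 5->5, 1->1, 10->10, 4->4, 2->2, 8->8, 6->6, 3->3, 9->9, 7->7
Step 2: d_i = R_x(i) - R_y(i); compute d_i^2.
  (5-5)^2=0, (1-1)^2=0, (10-10)^2=0, (4-4)^2=0, (7-2)^2=25, (6-8)^2=4, (8-6)^2=4, (3-3)^2=0, (9-9)^2=0, (2-7)^2=25
sum(d^2) = 58.
Step 3: rho = 1 - 6*58 / (10*(10^2 - 1)) = 1 - 348/990 = 0.648485.
Step 4: Under H0, t = rho * sqrt((n-2)/(1-rho^2)) = 2.4095 ~ t(8).
Step 5: Two-sided p-value from the t-distribution with 8 df = 0.042540.
Step 6: alpha = 0.1. reject H0.

rho = 0.6485, p = 0.042540, reject H0 at alpha = 0.1.


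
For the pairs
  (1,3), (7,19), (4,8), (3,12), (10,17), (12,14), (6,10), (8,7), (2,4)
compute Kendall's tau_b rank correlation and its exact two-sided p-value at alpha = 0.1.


Step 1: Enumerate the 36 unordered pairs (i,j) with i<j and classify each by sign(x_j-x_i) * sign(y_j-y_i).
  (1,2):dx=+6,dy=+16->C; (1,3):dx=+3,dy=+5->C; (1,4):dx=+2,dy=+9->C; (1,5):dx=+9,dy=+14->C
  (1,6):dx=+11,dy=+11->C; (1,7):dx=+5,dy=+7->C; (1,8):dx=+7,dy=+4->C; (1,9):dx=+1,dy=+1->C
  (2,3):dx=-3,dy=-11->C; (2,4):dx=-4,dy=-7->C; (2,5):dx=+3,dy=-2->D; (2,6):dx=+5,dy=-5->D
  (2,7):dx=-1,dy=-9->C; (2,8):dx=+1,dy=-12->D; (2,9):dx=-5,dy=-15->C; (3,4):dx=-1,dy=+4->D
  (3,5):dx=+6,dy=+9->C; (3,6):dx=+8,dy=+6->C; (3,7):dx=+2,dy=+2->C; (3,8):dx=+4,dy=-1->D
  (3,9):dx=-2,dy=-4->C; (4,5):dx=+7,dy=+5->C; (4,6):dx=+9,dy=+2->C; (4,7):dx=+3,dy=-2->D
  (4,8):dx=+5,dy=-5->D; (4,9):dx=-1,dy=-8->C; (5,6):dx=+2,dy=-3->D; (5,7):dx=-4,dy=-7->C
  (5,8):dx=-2,dy=-10->C; (5,9):dx=-8,dy=-13->C; (6,7):dx=-6,dy=-4->C; (6,8):dx=-4,dy=-7->C
  (6,9):dx=-10,dy=-10->C; (7,8):dx=+2,dy=-3->D; (7,9):dx=-4,dy=-6->C; (8,9):dx=-6,dy=-3->C
Step 2: C = 27, D = 9, total pairs = 36.
Step 3: tau = (C - D)/(n(n-1)/2) = (27 - 9)/36 = 0.500000.
Step 4: Exact two-sided p-value (enumerate n! = 362880 permutations of y under H0): p = 0.075176.
Step 5: alpha = 0.1. reject H0.

tau_b = 0.5000 (C=27, D=9), p = 0.075176, reject H0.


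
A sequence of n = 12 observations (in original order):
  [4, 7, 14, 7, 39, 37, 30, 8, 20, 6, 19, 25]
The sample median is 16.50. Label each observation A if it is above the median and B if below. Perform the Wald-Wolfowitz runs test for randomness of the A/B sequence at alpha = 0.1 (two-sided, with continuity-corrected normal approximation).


Step 1: Compute median = 16.50; label A = above, B = below.
Labels in order: BBBBAAABABAA  (n_A = 6, n_B = 6)
Step 2: Count runs R = 6.
Step 3: Under H0 (random ordering), E[R] = 2*n_A*n_B/(n_A+n_B) + 1 = 2*6*6/12 + 1 = 7.0000.
        Var[R] = 2*n_A*n_B*(2*n_A*n_B - n_A - n_B) / ((n_A+n_B)^2 * (n_A+n_B-1)) = 4320/1584 = 2.7273.
        SD[R] = 1.6514.
Step 4: Continuity-corrected z = (R + 0.5 - E[R]) / SD[R] = (6 + 0.5 - 7.0000) / 1.6514 = -0.3028.
Step 5: Two-sided p-value via normal approximation = 2*(1 - Phi(|z|)) = 0.762069.
Step 6: alpha = 0.1. fail to reject H0.

R = 6, z = -0.3028, p = 0.762069, fail to reject H0.


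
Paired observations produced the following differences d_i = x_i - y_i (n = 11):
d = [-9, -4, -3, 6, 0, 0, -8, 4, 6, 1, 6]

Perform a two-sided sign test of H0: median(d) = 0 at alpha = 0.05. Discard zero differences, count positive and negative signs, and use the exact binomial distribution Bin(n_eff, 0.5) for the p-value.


Step 1: Discard zero differences. Original n = 11; n_eff = number of nonzero differences = 9.
Nonzero differences (with sign): -9, -4, -3, +6, -8, +4, +6, +1, +6
Step 2: Count signs: positive = 5, negative = 4.
Step 3: Under H0: P(positive) = 0.5, so the number of positives S ~ Bin(9, 0.5).
Step 4: Two-sided exact p-value = sum of Bin(9,0.5) probabilities at or below the observed probability = 1.000000.
Step 5: alpha = 0.05. fail to reject H0.

n_eff = 9, pos = 5, neg = 4, p = 1.000000, fail to reject H0.


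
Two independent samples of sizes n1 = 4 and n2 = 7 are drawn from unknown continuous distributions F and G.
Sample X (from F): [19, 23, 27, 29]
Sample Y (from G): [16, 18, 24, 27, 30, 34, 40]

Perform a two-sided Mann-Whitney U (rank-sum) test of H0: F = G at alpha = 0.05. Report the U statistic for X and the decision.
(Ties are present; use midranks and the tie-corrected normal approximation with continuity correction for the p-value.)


Step 1: Combine and sort all 11 observations; assign midranks.
sorted (value, group): (16,Y), (18,Y), (19,X), (23,X), (24,Y), (27,X), (27,Y), (29,X), (30,Y), (34,Y), (40,Y)
ranks: 16->1, 18->2, 19->3, 23->4, 24->5, 27->6.5, 27->6.5, 29->8, 30->9, 34->10, 40->11
Step 2: Rank sum for X: R1 = 3 + 4 + 6.5 + 8 = 21.5.
Step 3: U_X = R1 - n1(n1+1)/2 = 21.5 - 4*5/2 = 21.5 - 10 = 11.5.
       U_Y = n1*n2 - U_X = 28 - 11.5 = 16.5.
Step 4: Ties are present, so use the tie-corrected normal approximation (with continuity correction) for the p-value.
Step 5: p-value = 0.704817; compare to alpha = 0.05. fail to reject H0.

U_X = 11.5, p = 0.704817, fail to reject H0 at alpha = 0.05.


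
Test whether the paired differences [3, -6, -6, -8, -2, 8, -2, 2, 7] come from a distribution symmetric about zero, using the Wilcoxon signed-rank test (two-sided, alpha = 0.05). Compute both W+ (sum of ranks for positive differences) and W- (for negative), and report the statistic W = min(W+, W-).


Step 1: Drop any zero differences (none here) and take |d_i|.
|d| = [3, 6, 6, 8, 2, 8, 2, 2, 7]
Step 2: Midrank |d_i| (ties get averaged ranks).
ranks: |3|->4, |6|->5.5, |6|->5.5, |8|->8.5, |2|->2, |8|->8.5, |2|->2, |2|->2, |7|->7
Step 3: Attach original signs; sum ranks with positive sign and with negative sign.
W+ = 4 + 8.5 + 2 + 7 = 21.5
W- = 5.5 + 5.5 + 8.5 + 2 + 2 = 23.5
(Check: W+ + W- = 45 should equal n(n+1)/2 = 45.)
Step 4: Test statistic W = min(W+, W-) = 21.5.
Step 5: Ties in |d|, so use the tie-corrected normal approximation.
        E[W] = n(n+1)/4 = 9*10/4 = 22.5.
        Tie groups: |d|=2 (t=3), |d|=6 (t=2), |d|=8 (t=2); sum(t^3 - t) = 36.
        Var[W] = n(n+1)(2n+1)/24 - sum(t^3-t)/48 = 1710/24 - 36/48 = 70.5.
        z = (W - E[W]) / sqrt(Var[W]) = (21.5 - 22.5) / 8.3964 = -0.1191.
        Two-sided p = 2*Phi(z) = 0.905198.
Step 6: alpha = 0.05. fail to reject H0.

W+ = 21.5, W- = 23.5, W = min = 21.5, p = 0.905198, fail to reject H0.


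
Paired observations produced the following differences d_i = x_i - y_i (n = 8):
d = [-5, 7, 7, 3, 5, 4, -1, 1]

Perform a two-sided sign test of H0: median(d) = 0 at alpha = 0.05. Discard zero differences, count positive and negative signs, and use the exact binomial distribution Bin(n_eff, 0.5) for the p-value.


Step 1: Discard zero differences. Original n = 8; n_eff = number of nonzero differences = 8.
Nonzero differences (with sign): -5, +7, +7, +3, +5, +4, -1, +1
Step 2: Count signs: positive = 6, negative = 2.
Step 3: Under H0: P(positive) = 0.5, so the number of positives S ~ Bin(8, 0.5).
Step 4: Two-sided exact p-value = sum of Bin(8,0.5) probabilities at or below the observed probability = 0.289062.
Step 5: alpha = 0.05. fail to reject H0.

n_eff = 8, pos = 6, neg = 2, p = 0.289062, fail to reject H0.


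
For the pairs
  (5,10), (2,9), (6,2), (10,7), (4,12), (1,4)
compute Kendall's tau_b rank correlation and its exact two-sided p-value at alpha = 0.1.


Step 1: Enumerate the 15 unordered pairs (i,j) with i<j and classify each by sign(x_j-x_i) * sign(y_j-y_i).
  (1,2):dx=-3,dy=-1->C; (1,3):dx=+1,dy=-8->D; (1,4):dx=+5,dy=-3->D; (1,5):dx=-1,dy=+2->D
  (1,6):dx=-4,dy=-6->C; (2,3):dx=+4,dy=-7->D; (2,4):dx=+8,dy=-2->D; (2,5):dx=+2,dy=+3->C
  (2,6):dx=-1,dy=-5->C; (3,4):dx=+4,dy=+5->C; (3,5):dx=-2,dy=+10->D; (3,6):dx=-5,dy=+2->D
  (4,5):dx=-6,dy=+5->D; (4,6):dx=-9,dy=-3->C; (5,6):dx=-3,dy=-8->C
Step 2: C = 7, D = 8, total pairs = 15.
Step 3: tau = (C - D)/(n(n-1)/2) = (7 - 8)/15 = -0.066667.
Step 4: Exact two-sided p-value (enumerate n! = 720 permutations of y under H0): p = 1.000000.
Step 5: alpha = 0.1. fail to reject H0.

tau_b = -0.0667 (C=7, D=8), p = 1.000000, fail to reject H0.


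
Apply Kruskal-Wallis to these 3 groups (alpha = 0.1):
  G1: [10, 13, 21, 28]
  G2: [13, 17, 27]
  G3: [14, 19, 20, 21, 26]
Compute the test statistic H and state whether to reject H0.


Step 1: Combine all N = 12 observations and assign midranks.
sorted (value, group, rank): (10,G1,1), (13,G1,2.5), (13,G2,2.5), (14,G3,4), (17,G2,5), (19,G3,6), (20,G3,7), (21,G1,8.5), (21,G3,8.5), (26,G3,10), (27,G2,11), (28,G1,12)
Step 2: Sum ranks within each group.
R_1 = 24 (n_1 = 4)
R_2 = 18.5 (n_2 = 3)
R_3 = 35.5 (n_3 = 5)
Step 3: H = 12/(N(N+1)) * sum(R_i^2/n_i) - 3(N+1)
     = 12/(12*13) * (24^2/4 + 18.5^2/3 + 35.5^2/5) - 3*13
     = 0.076923 * 510.133 - 39
     = 0.241026.
Step 4: Ties present; correction factor C = 1 - 12/(12^3 - 12) = 0.993007. Corrected H = 0.241026 / 0.993007 = 0.242723.
Step 5: Under H0, H ~ chi^2(2); p-value = 0.885714.
Step 6: alpha = 0.1. fail to reject H0.

H = 0.2427, df = 2, p = 0.885714, fail to reject H0.


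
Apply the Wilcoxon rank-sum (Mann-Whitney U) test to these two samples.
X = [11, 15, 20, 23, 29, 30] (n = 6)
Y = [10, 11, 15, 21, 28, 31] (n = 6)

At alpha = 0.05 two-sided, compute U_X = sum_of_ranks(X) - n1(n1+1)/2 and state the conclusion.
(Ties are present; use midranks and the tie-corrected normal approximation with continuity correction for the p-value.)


Step 1: Combine and sort all 12 observations; assign midranks.
sorted (value, group): (10,Y), (11,X), (11,Y), (15,X), (15,Y), (20,X), (21,Y), (23,X), (28,Y), (29,X), (30,X), (31,Y)
ranks: 10->1, 11->2.5, 11->2.5, 15->4.5, 15->4.5, 20->6, 21->7, 23->8, 28->9, 29->10, 30->11, 31->12
Step 2: Rank sum for X: R1 = 2.5 + 4.5 + 6 + 8 + 10 + 11 = 42.
Step 3: U_X = R1 - n1(n1+1)/2 = 42 - 6*7/2 = 42 - 21 = 21.
       U_Y = n1*n2 - U_X = 36 - 21 = 15.
Step 4: Ties are present, so use the tie-corrected normal approximation (with continuity correction) for the p-value.
Step 5: p-value = 0.687885; compare to alpha = 0.05. fail to reject H0.

U_X = 21, p = 0.687885, fail to reject H0 at alpha = 0.05.


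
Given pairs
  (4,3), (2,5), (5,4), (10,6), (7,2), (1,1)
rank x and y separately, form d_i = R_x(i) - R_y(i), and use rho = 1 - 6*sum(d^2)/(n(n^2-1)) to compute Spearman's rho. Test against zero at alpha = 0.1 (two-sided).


Step 1: Rank x and y separately (midranks; no ties here).
rank(x): 4->3, 2->2, 5->4, 10->6, 7->5, 1->1
rank(y): 3->3, 5->5, 4->4, 6->6, 2->2, 1->1
Step 2: d_i = R_x(i) - R_y(i); compute d_i^2.
  (3-3)^2=0, (2-5)^2=9, (4-4)^2=0, (6-6)^2=0, (5-2)^2=9, (1-1)^2=0
sum(d^2) = 18.
Step 3: rho = 1 - 6*18 / (6*(6^2 - 1)) = 1 - 108/210 = 0.485714.
Step 4: Under H0, t = rho * sqrt((n-2)/(1-rho^2)) = 1.1113 ~ t(4).
Step 5: Two-sided p-value from the t-distribution with 4 df = 0.328723.
Step 6: alpha = 0.1. fail to reject H0.

rho = 0.4857, p = 0.328723, fail to reject H0 at alpha = 0.1.


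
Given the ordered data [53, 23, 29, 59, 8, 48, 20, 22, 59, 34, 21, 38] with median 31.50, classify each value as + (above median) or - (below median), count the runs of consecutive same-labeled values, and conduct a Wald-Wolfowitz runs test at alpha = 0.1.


Step 1: Compute median = 31.50; label A = above, B = below.
Labels in order: ABBABABBAABA  (n_A = 6, n_B = 6)
Step 2: Count runs R = 9.
Step 3: Under H0 (random ordering), E[R] = 2*n_A*n_B/(n_A+n_B) + 1 = 2*6*6/12 + 1 = 7.0000.
        Var[R] = 2*n_A*n_B*(2*n_A*n_B - n_A - n_B) / ((n_A+n_B)^2 * (n_A+n_B-1)) = 4320/1584 = 2.7273.
        SD[R] = 1.6514.
Step 4: Continuity-corrected z = (R - 0.5 - E[R]) / SD[R] = (9 - 0.5 - 7.0000) / 1.6514 = 0.9083.
Step 5: Two-sided p-value via normal approximation = 2*(1 - Phi(|z|)) = 0.363722.
Step 6: alpha = 0.1. fail to reject H0.

R = 9, z = 0.9083, p = 0.363722, fail to reject H0.


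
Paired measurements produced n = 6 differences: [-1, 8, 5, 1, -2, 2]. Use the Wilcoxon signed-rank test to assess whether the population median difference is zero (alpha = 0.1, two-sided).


Step 1: Drop any zero differences (none here) and take |d_i|.
|d| = [1, 8, 5, 1, 2, 2]
Step 2: Midrank |d_i| (ties get averaged ranks).
ranks: |1|->1.5, |8|->6, |5|->5, |1|->1.5, |2|->3.5, |2|->3.5
Step 3: Attach original signs; sum ranks with positive sign and with negative sign.
W+ = 6 + 5 + 1.5 + 3.5 = 16
W- = 1.5 + 3.5 = 5
(Check: W+ + W- = 21 should equal n(n+1)/2 = 21.)
Step 4: Test statistic W = min(W+, W-) = 5.
Step 5: Ties in |d|, so use the tie-corrected normal approximation.
        E[W] = n(n+1)/4 = 6*7/4 = 10.5.
        Tie groups: |d|=1 (t=2), |d|=2 (t=2); sum(t^3 - t) = 12.
        Var[W] = n(n+1)(2n+1)/24 - sum(t^3-t)/48 = 546/24 - 12/48 = 22.5.
        z = (W - E[W]) / sqrt(Var[W]) = (5 - 10.5) / 4.7434 = -1.1595.
        Two-sided p = 2*Phi(z) = 0.246252.
Step 6: alpha = 0.1. fail to reject H0.

W+ = 16, W- = 5, W = min = 5, p = 0.246252, fail to reject H0.


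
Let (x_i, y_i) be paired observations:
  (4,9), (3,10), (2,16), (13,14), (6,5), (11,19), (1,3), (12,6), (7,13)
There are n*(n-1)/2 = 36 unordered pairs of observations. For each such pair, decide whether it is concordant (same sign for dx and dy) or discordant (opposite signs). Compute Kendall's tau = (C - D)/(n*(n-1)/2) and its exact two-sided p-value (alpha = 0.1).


Step 1: Enumerate the 36 unordered pairs (i,j) with i<j and classify each by sign(x_j-x_i) * sign(y_j-y_i).
  (1,2):dx=-1,dy=+1->D; (1,3):dx=-2,dy=+7->D; (1,4):dx=+9,dy=+5->C; (1,5):dx=+2,dy=-4->D
  (1,6):dx=+7,dy=+10->C; (1,7):dx=-3,dy=-6->C; (1,8):dx=+8,dy=-3->D; (1,9):dx=+3,dy=+4->C
  (2,3):dx=-1,dy=+6->D; (2,4):dx=+10,dy=+4->C; (2,5):dx=+3,dy=-5->D; (2,6):dx=+8,dy=+9->C
  (2,7):dx=-2,dy=-7->C; (2,8):dx=+9,dy=-4->D; (2,9):dx=+4,dy=+3->C; (3,4):dx=+11,dy=-2->D
  (3,5):dx=+4,dy=-11->D; (3,6):dx=+9,dy=+3->C; (3,7):dx=-1,dy=-13->C; (3,8):dx=+10,dy=-10->D
  (3,9):dx=+5,dy=-3->D; (4,5):dx=-7,dy=-9->C; (4,6):dx=-2,dy=+5->D; (4,7):dx=-12,dy=-11->C
  (4,8):dx=-1,dy=-8->C; (4,9):dx=-6,dy=-1->C; (5,6):dx=+5,dy=+14->C; (5,7):dx=-5,dy=-2->C
  (5,8):dx=+6,dy=+1->C; (5,9):dx=+1,dy=+8->C; (6,7):dx=-10,dy=-16->C; (6,8):dx=+1,dy=-13->D
  (6,9):dx=-4,dy=-6->C; (7,8):dx=+11,dy=+3->C; (7,9):dx=+6,dy=+10->C; (8,9):dx=-5,dy=+7->D
Step 2: C = 22, D = 14, total pairs = 36.
Step 3: tau = (C - D)/(n(n-1)/2) = (22 - 14)/36 = 0.222222.
Step 4: Exact two-sided p-value (enumerate n! = 362880 permutations of y under H0): p = 0.476709.
Step 5: alpha = 0.1. fail to reject H0.

tau_b = 0.2222 (C=22, D=14), p = 0.476709, fail to reject H0.


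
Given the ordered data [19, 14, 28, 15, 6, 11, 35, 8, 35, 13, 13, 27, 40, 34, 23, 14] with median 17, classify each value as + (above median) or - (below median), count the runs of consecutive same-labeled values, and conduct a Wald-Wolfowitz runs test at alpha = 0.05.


Step 1: Compute median = 17; label A = above, B = below.
Labels in order: ABABBBABABBAAAAB  (n_A = 8, n_B = 8)
Step 2: Count runs R = 10.
Step 3: Under H0 (random ordering), E[R] = 2*n_A*n_B/(n_A+n_B) + 1 = 2*8*8/16 + 1 = 9.0000.
        Var[R] = 2*n_A*n_B*(2*n_A*n_B - n_A - n_B) / ((n_A+n_B)^2 * (n_A+n_B-1)) = 14336/3840 = 3.7333.
        SD[R] = 1.9322.
Step 4: Continuity-corrected z = (R - 0.5 - E[R]) / SD[R] = (10 - 0.5 - 9.0000) / 1.9322 = 0.2588.
Step 5: Two-sided p-value via normal approximation = 2*(1 - Phi(|z|)) = 0.795809.
Step 6: alpha = 0.05. fail to reject H0.

R = 10, z = 0.2588, p = 0.795809, fail to reject H0.
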